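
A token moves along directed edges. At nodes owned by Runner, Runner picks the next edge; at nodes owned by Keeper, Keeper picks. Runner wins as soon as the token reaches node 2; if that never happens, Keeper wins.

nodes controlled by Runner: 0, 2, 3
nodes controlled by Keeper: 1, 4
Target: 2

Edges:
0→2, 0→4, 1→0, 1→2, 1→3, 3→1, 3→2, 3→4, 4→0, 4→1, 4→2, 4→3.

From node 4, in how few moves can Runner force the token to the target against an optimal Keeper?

A0 = {2}
A1: add {0, 3} — 0 (Runner) has 0→2; 3 (Runner) has 3→2.
A2: add {1} — 1 (Keeper): all of {0, 2, 3} already in.
A3: add {4} — 4 (Keeper): all of {0, 1, 2, 3} already in.
A3 = all vertices. Fixed point.
4 enters the attractor at level 3, so Runner can force the target in 3 moves from there.

3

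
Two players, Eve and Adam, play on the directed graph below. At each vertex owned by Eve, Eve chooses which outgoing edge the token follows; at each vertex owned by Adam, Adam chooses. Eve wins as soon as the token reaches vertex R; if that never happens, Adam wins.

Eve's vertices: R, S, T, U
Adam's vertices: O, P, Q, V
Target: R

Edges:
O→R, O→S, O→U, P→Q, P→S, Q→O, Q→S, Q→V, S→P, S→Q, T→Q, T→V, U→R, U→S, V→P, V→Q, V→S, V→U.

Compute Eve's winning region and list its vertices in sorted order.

R, U

A0 = {R}
A1: add {U} — U (Eve) has U→R.
A2 = A1; e.g. O (Adam) can still go to S. Fixed point.
Eve's winning region = {R, U}.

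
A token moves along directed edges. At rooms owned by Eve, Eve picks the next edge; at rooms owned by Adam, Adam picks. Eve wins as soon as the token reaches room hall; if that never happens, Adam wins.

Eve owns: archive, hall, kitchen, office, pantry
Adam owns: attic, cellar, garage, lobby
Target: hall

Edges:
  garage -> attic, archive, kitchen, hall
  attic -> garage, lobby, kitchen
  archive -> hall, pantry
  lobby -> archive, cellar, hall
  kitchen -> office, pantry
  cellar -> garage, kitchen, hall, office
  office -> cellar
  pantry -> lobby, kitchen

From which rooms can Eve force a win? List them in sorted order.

A0 = {hall}
A1: add {archive} — archive (Eve) has archive→hall.
A2 = A1; e.g. garage (Adam) can still go to attic. Fixed point.
Eve's winning region = {archive, hall}.

archive, hall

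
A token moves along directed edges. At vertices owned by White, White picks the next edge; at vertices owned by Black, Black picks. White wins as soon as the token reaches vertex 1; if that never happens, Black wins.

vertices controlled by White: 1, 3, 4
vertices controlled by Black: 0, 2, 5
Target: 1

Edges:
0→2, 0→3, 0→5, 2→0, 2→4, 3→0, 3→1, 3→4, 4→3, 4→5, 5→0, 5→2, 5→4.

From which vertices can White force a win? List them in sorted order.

1, 3, 4

A0 = {1}
A1: add {3} — 3 (White) has 3→1.
A2: add {4} — 4 (White) has 4→3.
A3 = A2; e.g. 0 (Black) can still go to 2. Fixed point.
White's winning region = {1, 3, 4}.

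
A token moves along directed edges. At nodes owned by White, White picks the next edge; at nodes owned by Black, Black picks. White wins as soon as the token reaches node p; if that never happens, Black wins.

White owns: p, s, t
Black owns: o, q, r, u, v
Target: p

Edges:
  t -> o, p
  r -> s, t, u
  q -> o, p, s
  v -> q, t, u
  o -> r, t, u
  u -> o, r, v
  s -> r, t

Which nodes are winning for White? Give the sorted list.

A0 = {p}
A1: add {t} — t (White) has t→p.
A2: add {s} — s (White) has s→t.
A3 = A2; e.g. o (Black) can still go to r. Fixed point.
White's winning region = {p, s, t}.

p, s, t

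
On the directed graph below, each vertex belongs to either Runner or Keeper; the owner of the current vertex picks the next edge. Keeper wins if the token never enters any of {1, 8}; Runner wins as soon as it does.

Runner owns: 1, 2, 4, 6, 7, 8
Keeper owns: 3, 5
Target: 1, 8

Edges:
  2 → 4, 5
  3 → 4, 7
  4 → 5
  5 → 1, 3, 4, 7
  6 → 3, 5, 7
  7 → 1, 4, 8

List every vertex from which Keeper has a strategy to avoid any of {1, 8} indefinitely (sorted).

2, 3, 4, 5

A0 = {1, 8}
A1: add {7} — 7 (Runner) has 7→1.
A2: add {6} — 6 (Runner) has 6→7.
A3 = A2; e.g. 2 (Runner) has no edge into A2. Fixed point.
Runner's attractor = {1, 6, 7, 8}; Keeper avoids the target exactly from the complement.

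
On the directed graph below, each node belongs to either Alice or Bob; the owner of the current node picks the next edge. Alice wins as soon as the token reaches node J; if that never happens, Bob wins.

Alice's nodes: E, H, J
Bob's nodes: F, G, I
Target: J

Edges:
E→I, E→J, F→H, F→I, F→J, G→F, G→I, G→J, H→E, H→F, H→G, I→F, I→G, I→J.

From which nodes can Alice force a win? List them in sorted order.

A0 = {J}
A1: add {E} — E (Alice) has E→J.
A2: add {H} — H (Alice) has H→E.
A3 = A2; e.g. F (Bob) can still go to I. Fixed point.
Alice's winning region = {E, H, J}.

E, H, J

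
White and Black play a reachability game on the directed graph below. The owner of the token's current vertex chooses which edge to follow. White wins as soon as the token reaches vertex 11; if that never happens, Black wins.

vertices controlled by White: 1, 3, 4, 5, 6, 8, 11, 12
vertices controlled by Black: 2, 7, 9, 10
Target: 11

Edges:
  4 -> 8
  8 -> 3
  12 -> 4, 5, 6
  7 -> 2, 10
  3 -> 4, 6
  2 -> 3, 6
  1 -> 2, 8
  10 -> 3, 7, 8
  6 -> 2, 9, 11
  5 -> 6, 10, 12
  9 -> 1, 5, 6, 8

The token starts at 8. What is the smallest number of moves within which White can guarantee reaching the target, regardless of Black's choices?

A0 = {11}
A1: add {6} — 6 (White) has 6→11.
A2: add {3, 5, 12} — 3 (White) has 3→6; 5 (White) has 5→6; 12 (White) has 12→6.
A3: add {2, 8} — 2 (Black): all of {3, 6} already in; 8 (White) has 8→3.
8 enters the attractor at level 3, so White can force the target in 3 moves from there.

3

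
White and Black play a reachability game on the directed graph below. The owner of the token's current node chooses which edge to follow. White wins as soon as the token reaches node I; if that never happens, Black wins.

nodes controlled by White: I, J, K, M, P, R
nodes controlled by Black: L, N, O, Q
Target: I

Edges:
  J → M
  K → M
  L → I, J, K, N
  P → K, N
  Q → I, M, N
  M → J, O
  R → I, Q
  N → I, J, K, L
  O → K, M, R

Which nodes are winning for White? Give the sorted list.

A0 = {I}
A1: add {R} — R (White) has R→I.
A2 = A1; e.g. J (White) has no edge into A1. Fixed point.
White's winning region = {I, R}.

I, R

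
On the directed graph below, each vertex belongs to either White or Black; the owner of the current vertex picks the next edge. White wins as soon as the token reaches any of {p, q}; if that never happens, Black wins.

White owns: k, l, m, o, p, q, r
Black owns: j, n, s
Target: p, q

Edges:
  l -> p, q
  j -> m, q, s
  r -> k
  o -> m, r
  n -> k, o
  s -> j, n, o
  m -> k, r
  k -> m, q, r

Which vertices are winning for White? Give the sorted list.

A0 = {p, q}
A1: add {k, l} — k (White) has k→q; l (White) has l→p.
A2: add {m, r} — m (White) has m→k; r (White) has r→k.
A3: add {o} — o (White) has o→m.
A4: add {n} — n (Black): all of {k, o} already in.
A5 = A4; e.g. j (Black) can still go to s. Fixed point.
White's winning region = {k, l, m, n, o, p, q, r}.

k, l, m, n, o, p, q, r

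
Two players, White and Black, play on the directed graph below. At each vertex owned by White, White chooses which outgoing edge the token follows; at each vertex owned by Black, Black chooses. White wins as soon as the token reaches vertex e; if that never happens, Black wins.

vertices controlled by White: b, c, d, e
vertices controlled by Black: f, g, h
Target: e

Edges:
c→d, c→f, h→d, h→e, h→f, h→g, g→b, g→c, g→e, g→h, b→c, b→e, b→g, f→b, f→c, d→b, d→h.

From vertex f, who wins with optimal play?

A0 = {e}
A1: add {b} — b (White) has b→e.
A2: add {d} — d (White) has d→b.
A3: add {c} — c (White) has c→d.
A4: add {f} — f (Black): all of {b, c} already in.
A5 = A4; e.g. g (Black) can still go to h. Fixed point.
f ∈ A4, so White can force the target.

White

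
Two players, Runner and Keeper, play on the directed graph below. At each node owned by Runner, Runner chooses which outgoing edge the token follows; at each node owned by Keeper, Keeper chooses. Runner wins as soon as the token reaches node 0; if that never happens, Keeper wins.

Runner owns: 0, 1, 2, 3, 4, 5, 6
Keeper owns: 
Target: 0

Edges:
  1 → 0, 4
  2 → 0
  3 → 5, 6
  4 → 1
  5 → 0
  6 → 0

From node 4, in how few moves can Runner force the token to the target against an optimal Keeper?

A0 = {0}
A1: add {1, 2, 5, 6} — 1 (Runner) has 1→0; 2 (Runner) has 2→0; 5 (Runner) has 5→0; 6 (Runner) has 6→0.
A2: add {3, 4} — 3 (Runner) has 3→5; 4 (Runner) has 4→1.
A2 = all vertices. Fixed point.
4 enters the attractor at level 2, so Runner can force the target in 2 moves from there.

2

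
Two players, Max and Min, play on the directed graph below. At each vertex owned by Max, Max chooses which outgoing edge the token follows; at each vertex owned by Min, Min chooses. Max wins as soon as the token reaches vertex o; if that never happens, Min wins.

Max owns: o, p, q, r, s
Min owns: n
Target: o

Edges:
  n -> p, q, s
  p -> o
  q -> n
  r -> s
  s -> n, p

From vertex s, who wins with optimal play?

Max

A0 = {o}
A1: add {p} — p (Max) has p→o.
A2: add {s} — s (Max) has s→p.
s ∈ A2, so Max can force the target.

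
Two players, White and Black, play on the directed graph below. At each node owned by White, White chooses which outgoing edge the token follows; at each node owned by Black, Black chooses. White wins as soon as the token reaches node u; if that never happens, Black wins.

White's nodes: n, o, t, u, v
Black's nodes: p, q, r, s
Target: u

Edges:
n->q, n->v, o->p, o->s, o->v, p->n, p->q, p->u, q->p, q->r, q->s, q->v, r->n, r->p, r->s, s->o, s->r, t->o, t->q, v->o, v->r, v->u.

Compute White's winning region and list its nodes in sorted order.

A0 = {u}
A1: add {v} — v (White) has v→u.
A2: add {n, o} — n (White) has n→v; o (White) has o→v.
A3: add {t} — t (White) has t→o.
A4 = A3; e.g. p (Black) can still go to q. Fixed point.
White's winning region = {n, o, t, u, v}.

n, o, t, u, v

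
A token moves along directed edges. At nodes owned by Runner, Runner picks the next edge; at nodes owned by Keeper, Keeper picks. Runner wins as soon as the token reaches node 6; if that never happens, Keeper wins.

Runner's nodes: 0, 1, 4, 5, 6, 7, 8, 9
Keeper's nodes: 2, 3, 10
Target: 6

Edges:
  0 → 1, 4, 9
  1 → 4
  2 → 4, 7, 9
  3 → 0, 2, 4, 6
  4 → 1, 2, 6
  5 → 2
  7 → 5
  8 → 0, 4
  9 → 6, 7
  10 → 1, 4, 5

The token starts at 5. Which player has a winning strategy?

A0 = {6}
A1: add {4, 9} — 4 (Runner) has 4→6; 9 (Runner) has 9→6.
A2: add {0, 1, 8} — 0 (Runner) has 0→4; 1 (Runner) has 1→4; 8 (Runner) has 8→4.
A3 = A2; e.g. 2 (Keeper) can still go to 7. Fixed point.
5 never enters the attractor, so Keeper can avoid the target forever.

Keeper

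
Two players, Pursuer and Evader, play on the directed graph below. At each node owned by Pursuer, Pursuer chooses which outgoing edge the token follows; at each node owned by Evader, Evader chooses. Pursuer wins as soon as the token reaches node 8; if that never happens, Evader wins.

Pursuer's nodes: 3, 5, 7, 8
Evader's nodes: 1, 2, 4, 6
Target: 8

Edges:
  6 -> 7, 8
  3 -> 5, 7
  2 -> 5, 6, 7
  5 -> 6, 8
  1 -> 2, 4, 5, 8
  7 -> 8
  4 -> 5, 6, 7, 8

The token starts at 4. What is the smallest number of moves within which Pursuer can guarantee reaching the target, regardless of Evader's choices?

A0 = {8}
A1: add {5, 7} — 5 (Pursuer) has 5→8; 7 (Pursuer) has 7→8.
A2: add {3, 6} — 3 (Pursuer) has 3→5; 6 (Evader): all of {7, 8} already in.
A3: add {2, 4} — 2 (Evader): all of {5, 6, 7} already in; 4 (Evader): all of {5, 6, 7, 8} already in.
4 enters the attractor at level 3, so Pursuer can force the target in 3 moves from there.

3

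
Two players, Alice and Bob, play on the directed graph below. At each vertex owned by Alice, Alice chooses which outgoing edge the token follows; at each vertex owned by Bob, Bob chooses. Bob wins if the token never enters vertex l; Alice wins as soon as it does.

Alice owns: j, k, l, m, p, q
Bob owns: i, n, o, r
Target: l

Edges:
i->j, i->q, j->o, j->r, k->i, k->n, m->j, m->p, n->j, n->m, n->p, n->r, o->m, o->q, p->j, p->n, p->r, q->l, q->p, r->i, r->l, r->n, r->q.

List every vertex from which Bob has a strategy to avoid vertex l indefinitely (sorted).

i, j, k, m, n, o, p, r

A0 = {l}
A1: add {q} — q (Alice) has q→l.
A2 = A1; e.g. i (Bob) can still go to j. Fixed point.
Alice's attractor = {l, q}; Bob avoids the target exactly from the complement.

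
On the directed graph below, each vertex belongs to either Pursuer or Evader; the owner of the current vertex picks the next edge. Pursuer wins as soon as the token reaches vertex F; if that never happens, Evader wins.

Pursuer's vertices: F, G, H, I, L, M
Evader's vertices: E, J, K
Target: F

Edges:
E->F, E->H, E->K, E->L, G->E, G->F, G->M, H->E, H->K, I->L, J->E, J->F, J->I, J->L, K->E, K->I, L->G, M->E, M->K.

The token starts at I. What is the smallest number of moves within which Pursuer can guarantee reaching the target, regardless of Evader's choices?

A0 = {F}
A1: add {G} — G (Pursuer) has G→F.
A2: add {L} — L (Pursuer) has L→G.
A3: add {I} — I (Pursuer) has I→L.
A4 = A3; e.g. E (Evader) can still go to H. Fixed point.
I enters the attractor at level 3, so Pursuer can force the target in 3 moves from there.

3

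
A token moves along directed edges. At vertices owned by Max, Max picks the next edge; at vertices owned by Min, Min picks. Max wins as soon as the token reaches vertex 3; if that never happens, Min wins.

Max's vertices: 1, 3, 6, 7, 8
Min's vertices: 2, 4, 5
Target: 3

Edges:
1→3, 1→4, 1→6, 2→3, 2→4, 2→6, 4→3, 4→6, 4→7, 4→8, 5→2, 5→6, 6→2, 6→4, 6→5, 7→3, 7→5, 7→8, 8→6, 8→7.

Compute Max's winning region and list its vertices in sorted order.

A0 = {3}
A1: add {1, 7} — 1 (Max) has 1→3; 7 (Max) has 7→3.
A2: add {8} — 8 (Max) has 8→7.
A3 = A2; e.g. 2 (Min) can still go to 4. Fixed point.
Max's winning region = {1, 3, 7, 8}.

1, 3, 7, 8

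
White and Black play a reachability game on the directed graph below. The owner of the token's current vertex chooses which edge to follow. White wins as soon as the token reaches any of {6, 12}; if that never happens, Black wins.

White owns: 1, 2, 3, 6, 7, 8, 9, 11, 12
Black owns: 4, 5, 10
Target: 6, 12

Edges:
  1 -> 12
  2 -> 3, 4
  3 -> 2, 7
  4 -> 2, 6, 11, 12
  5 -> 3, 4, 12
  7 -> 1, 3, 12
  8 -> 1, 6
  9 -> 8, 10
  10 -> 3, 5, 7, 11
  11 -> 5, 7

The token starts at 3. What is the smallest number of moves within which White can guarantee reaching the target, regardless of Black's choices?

2

A0 = {6, 12}
A1: add {1, 7, 8} — 1 (White) has 1→12; 7 (White) has 7→12; 8 (White) has 8→6.
A2: add {3, 9, 11} — 3 (White) has 3→7; 9 (White) has 9→8; 11 (White) has 11→7.
3 enters the attractor at level 2, so White can force the target in 2 moves from there.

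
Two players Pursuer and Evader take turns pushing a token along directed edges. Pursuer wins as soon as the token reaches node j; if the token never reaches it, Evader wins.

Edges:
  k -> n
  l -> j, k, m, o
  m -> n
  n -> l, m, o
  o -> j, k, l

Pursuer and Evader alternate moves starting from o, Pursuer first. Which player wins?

Track states (vertex, player-to-move).
A0 = {(j,Pursuer), (j,Evader)}
A1: add {(l,Pursuer), (o,Pursuer)}.
(o,Pursuer) ∈ A1 ⇒ Pursuer forces the target.

Pursuer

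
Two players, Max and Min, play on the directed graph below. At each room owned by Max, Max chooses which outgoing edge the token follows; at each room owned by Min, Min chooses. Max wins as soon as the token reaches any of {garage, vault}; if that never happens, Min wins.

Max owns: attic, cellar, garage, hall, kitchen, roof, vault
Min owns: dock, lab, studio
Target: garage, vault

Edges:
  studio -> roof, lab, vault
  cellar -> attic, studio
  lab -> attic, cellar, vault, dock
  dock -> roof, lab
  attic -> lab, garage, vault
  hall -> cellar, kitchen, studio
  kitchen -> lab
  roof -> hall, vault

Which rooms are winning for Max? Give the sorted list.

A0 = {garage, vault}
A1: add {attic, roof} — roof (Max) has roof→vault; attic (Max) has attic→garage.
A2: add {cellar} — cellar (Max) has cellar→attic.
A3: add {hall} — hall (Max) has hall→cellar.
A4 = A3; e.g. lab (Min) can still go to dock. Fixed point.
Max's winning region = {attic, cellar, garage, hall, roof, vault}.

attic, cellar, garage, hall, roof, vault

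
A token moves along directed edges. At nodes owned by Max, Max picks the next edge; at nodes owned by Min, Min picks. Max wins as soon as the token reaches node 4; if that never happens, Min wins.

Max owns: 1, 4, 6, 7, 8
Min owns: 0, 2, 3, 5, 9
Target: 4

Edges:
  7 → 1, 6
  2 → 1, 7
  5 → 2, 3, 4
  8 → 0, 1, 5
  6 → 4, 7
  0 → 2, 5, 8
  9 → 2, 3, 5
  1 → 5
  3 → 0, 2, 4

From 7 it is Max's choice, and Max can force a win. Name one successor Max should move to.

A0 = {4}
A1: add {6} — 6 (Max) has 6→4.
A2: add {7} — 7 (Max) has 7→6.
A3 = A2; e.g. 0 (Min) can still go to 2. Fixed point.
From 7, successor 6 is in the attractor (rank 1); the other successor 1 is not.

6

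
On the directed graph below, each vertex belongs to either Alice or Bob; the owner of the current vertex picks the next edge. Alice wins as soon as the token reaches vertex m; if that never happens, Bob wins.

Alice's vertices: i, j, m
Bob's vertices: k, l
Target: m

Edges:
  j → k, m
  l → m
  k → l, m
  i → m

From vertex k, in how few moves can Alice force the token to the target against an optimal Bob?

2

A0 = {m}
A1: add {i, j, l} — i (Alice) has i→m; j (Alice) has j→m; l (Bob): all of {m} already in.
A2: add {k} — k (Bob): all of {l, m} already in.
A2 = all vertices. Fixed point.
k enters the attractor at level 2, so Alice can force the target in 2 moves from there.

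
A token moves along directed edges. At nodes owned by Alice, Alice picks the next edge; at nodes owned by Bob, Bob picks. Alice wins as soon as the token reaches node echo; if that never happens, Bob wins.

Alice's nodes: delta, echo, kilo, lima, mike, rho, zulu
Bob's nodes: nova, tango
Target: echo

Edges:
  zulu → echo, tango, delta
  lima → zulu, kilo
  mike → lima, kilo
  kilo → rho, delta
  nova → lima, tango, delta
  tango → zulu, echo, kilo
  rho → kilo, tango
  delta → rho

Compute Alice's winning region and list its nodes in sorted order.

A0 = {echo}
A1: add {zulu} — zulu (Alice) has zulu→echo.
A2: add {lima} — lima (Alice) has lima→zulu.
A3: add {mike} — mike (Alice) has mike→lima.
A4 = A3; e.g. kilo (Alice) has no edge into A3. Fixed point.
Alice's winning region = {echo, lima, mike, zulu}.

echo, lima, mike, zulu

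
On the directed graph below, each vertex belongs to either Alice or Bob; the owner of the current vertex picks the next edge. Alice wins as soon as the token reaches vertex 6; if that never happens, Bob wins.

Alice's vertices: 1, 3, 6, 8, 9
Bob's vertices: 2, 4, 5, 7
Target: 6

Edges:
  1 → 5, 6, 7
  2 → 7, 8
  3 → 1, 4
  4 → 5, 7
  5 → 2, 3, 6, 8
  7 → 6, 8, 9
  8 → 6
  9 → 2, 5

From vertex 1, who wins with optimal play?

A0 = {6}
A1: add {1, 8} — 1 (Alice) has 1→6; 8 (Alice) has 8→6.
1 ∈ A1, so Alice can force the target.

Alice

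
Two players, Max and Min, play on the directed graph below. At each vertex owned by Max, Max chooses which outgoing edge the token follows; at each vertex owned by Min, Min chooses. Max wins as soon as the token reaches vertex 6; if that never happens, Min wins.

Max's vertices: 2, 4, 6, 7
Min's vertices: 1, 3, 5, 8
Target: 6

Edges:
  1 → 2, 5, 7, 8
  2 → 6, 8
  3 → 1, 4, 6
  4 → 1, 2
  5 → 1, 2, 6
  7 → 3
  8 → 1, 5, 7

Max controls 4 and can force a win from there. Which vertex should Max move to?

2

A0 = {6}
A1: add {2} — 2 (Max) has 2→6.
A2: add {4} — 4 (Max) has 4→2.
A3 = A2; e.g. 1 (Min) can still go to 5. Fixed point.
From 4, successor 2 is in the attractor (rank 1); the other successor 1 is not.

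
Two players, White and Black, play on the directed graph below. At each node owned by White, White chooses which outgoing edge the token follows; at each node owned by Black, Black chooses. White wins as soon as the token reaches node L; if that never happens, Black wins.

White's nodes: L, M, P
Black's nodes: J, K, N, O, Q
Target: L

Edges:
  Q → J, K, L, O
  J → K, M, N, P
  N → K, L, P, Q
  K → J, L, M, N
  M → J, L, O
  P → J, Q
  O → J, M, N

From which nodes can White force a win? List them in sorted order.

A0 = {L}
A1: add {M} — M (White) has M→L.
A2 = A1; e.g. J (Black) can still go to K. Fixed point.
White's winning region = {L, M}.

L, M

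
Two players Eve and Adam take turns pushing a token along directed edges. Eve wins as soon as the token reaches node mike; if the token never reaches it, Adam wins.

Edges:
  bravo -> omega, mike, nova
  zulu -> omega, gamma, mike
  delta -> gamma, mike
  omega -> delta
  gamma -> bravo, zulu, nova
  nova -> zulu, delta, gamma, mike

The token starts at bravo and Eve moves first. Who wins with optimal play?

Eve

Track states (vertex, player-to-move).
A0 = {(mike,Eve), (mike,Adam)}
A1: add {(bravo,Eve), (zulu,Eve), (delta,Eve), (nova,Eve)}.
(bravo,Eve) ∈ A1 ⇒ Eve forces the target.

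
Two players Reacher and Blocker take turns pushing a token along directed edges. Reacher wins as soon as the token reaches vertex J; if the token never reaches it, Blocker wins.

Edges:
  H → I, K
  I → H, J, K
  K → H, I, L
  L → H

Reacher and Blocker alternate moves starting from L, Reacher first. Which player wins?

Blocker

Track states (vertex, player-to-move).
A0 = {(J,Reacher), (J,Blocker)}
A1: add {(I,Reacher)}.
A2 = A1; e.g. (H,Reacher) stays out. (L,Reacher) never enters ⇒ Blocker avoids the target.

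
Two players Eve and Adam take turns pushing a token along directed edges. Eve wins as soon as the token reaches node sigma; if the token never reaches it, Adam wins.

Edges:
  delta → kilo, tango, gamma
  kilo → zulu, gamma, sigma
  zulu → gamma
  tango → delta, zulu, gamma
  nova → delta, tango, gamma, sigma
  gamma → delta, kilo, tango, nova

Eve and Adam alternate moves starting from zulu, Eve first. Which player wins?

Track states (vertex, player-to-move).
A0 = {(sigma,Eve), (sigma,Adam)}
A1: add {(kilo,Eve), (nova,Eve)}.
A2 = A1; e.g. (delta,Eve) stays out. (zulu,Eve) never enters ⇒ Adam avoids the target.

Adam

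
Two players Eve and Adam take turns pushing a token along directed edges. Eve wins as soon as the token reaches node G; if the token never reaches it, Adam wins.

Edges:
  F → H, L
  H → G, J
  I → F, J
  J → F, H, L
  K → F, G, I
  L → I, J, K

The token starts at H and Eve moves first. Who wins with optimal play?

Track states (vertex, player-to-move).
A0 = {(G,Eve), (G,Adam)}
A1: add {(H,Eve), (K,Eve)}.
(H,Eve) ∈ A1 ⇒ Eve forces the target.

Eve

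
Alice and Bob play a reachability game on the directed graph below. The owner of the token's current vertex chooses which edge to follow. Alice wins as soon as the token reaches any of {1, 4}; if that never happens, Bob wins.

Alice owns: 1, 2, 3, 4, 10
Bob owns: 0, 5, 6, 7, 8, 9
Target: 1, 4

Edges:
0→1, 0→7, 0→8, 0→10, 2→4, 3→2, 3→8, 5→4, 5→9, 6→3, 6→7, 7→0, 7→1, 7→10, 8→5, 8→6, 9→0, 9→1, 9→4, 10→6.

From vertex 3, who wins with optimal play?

Alice

A0 = {1, 4}
A1: add {2} — 2 (Alice) has 2→4.
A2: add {3} — 3 (Alice) has 3→2.
A3 = A2; e.g. 0 (Bob) can still go to 7. Fixed point.
3 ∈ A2, so Alice can force the target.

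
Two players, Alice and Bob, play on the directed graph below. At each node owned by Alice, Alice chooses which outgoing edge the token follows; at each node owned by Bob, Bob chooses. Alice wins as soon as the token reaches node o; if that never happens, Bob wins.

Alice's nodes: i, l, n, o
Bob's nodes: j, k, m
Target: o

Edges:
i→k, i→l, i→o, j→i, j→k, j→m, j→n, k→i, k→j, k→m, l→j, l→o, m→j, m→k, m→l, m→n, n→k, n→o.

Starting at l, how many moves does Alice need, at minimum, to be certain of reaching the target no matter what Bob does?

A0 = {o}
A1: add {i, l, n} — i (Alice) has i→o; l (Alice) has l→o; n (Alice) has n→o.
A2 = A1; e.g. j (Bob) can still go to k. Fixed point.
l enters the attractor at level 1, so Alice can force the target in 1 move from there.

1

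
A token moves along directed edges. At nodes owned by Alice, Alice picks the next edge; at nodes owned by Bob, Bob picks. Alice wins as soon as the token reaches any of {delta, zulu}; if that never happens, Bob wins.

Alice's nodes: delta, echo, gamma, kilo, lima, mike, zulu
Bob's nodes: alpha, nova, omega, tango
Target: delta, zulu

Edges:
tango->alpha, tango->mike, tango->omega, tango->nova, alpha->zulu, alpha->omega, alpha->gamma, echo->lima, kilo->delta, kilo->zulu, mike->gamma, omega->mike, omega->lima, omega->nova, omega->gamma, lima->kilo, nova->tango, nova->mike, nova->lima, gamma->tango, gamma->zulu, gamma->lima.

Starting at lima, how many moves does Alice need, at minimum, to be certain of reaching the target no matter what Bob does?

A0 = {delta, zulu}
A1: add {gamma, kilo} — kilo (Alice) has kilo→delta; gamma (Alice) has gamma→zulu.
A2: add {lima, mike} — mike (Alice) has mike→gamma; lima (Alice) has lima→kilo.
lima enters the attractor at level 2, so Alice can force the target in 2 moves from there.

2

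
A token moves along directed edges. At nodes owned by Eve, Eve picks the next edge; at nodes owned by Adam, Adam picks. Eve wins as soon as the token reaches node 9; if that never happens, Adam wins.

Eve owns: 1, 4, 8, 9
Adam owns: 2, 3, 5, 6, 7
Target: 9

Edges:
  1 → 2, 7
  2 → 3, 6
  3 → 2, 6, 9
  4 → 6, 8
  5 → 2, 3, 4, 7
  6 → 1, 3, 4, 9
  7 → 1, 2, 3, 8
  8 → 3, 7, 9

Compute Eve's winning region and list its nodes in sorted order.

A0 = {9}
A1: add {8} — 8 (Eve) has 8→9.
A2: add {4} — 4 (Eve) has 4→8.
A3 = A2; e.g. 1 (Eve) has no edge into A2. Fixed point.
Eve's winning region = {4, 8, 9}.

4, 8, 9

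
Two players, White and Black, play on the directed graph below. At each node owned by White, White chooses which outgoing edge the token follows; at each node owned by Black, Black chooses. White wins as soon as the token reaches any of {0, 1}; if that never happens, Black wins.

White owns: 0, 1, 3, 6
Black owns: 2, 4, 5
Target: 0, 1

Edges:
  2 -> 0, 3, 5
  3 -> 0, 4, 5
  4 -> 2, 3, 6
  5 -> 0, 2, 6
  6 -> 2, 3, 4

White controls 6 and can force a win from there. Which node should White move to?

A0 = {0, 1}
A1: add {3} — 3 (White) has 3→0.
A2: add {6} — 6 (White) has 6→3.
A3 = A2; e.g. 2 (Black) can still go to 5. Fixed point.
From 6, successor 3 is in the attractor (rank 1); the other successors 2, 4 are not.

3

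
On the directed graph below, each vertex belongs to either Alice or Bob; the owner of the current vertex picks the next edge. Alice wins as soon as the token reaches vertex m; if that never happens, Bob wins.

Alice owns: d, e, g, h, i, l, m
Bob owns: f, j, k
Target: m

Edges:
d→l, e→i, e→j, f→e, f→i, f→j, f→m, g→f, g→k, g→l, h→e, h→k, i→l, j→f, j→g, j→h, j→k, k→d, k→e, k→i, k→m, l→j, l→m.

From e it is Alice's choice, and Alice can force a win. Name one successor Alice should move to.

i

A0 = {m}
A1: add {l} — l (Alice) has l→m.
A2: add {d, g, i} — d (Alice) has d→l; g (Alice) has g→l; i (Alice) has i→l.
A3: add {e} — e (Alice) has e→i.
A4: add {h, k} — h (Alice) has h→e; k (Bob): all of {d, e, i, m} already in.
A5 = A4; e.g. f (Bob) can still go to j. Fixed point.
From e, successor i is in the attractor (rank 2); the other successor j is not.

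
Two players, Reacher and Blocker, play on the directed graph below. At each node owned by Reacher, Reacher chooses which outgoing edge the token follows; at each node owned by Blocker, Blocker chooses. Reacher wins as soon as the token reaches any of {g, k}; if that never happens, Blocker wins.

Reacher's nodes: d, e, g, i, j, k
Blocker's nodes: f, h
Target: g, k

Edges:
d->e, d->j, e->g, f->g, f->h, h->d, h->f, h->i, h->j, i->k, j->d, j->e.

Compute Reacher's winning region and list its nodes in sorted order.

A0 = {g, k}
A1: add {e, i} — e (Reacher) has e→g; i (Reacher) has i→k.
A2: add {d, j} — d (Reacher) has d→e; j (Reacher) has j→e.
A3 = A2; e.g. f (Blocker) can still go to h. Fixed point.
Reacher's winning region = {d, e, g, i, j, k}.

d, e, g, i, j, k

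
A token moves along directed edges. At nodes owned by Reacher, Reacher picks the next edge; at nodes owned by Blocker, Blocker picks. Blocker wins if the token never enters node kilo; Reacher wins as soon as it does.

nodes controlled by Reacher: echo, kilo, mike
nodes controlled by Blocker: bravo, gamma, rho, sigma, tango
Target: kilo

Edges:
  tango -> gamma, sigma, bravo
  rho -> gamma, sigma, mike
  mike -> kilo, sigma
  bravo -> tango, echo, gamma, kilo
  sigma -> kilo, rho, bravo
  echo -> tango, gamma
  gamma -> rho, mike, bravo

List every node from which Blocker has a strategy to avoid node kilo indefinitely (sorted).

bravo, echo, gamma, rho, sigma, tango

A0 = {kilo}
A1: add {mike} — mike (Reacher) has mike→kilo.
A2 = A1; e.g. tango (Blocker) can still go to gamma. Fixed point.
Reacher's attractor = {kilo, mike}; Blocker avoids the target exactly from the complement.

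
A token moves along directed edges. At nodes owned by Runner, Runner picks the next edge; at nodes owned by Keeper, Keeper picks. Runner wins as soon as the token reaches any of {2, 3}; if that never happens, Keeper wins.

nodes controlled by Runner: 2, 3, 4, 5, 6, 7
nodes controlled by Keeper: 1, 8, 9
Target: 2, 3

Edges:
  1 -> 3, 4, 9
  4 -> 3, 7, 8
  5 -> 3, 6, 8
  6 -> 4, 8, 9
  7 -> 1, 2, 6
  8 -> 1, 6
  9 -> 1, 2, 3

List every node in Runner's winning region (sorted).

2, 3, 4, 5, 6, 7

A0 = {2, 3}
A1: add {4, 5, 7} — 4 (Runner) has 4→3; 5 (Runner) has 5→3; 7 (Runner) has 7→2.
A2: add {6} — 6 (Runner) has 6→4.
A3 = A2; e.g. 1 (Keeper) can still go to 9. Fixed point.
Runner's winning region = {2, 3, 4, 5, 6, 7}.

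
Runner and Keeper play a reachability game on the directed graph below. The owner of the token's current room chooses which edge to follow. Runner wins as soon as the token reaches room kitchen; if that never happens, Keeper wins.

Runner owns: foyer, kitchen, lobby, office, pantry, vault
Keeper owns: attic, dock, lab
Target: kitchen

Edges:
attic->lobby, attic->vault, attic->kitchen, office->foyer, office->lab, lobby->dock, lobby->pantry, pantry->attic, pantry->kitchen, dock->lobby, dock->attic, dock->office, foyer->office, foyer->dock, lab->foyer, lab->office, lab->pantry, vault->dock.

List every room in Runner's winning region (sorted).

A0 = {kitchen}
A1: add {pantry} — pantry (Runner) has pantry→kitchen.
A2: add {lobby} — lobby (Runner) has lobby→pantry.
A3 = A2; e.g. foyer (Runner) has no edge into A2. Fixed point.
Runner's winning region = {kitchen, lobby, pantry}.

kitchen, lobby, pantry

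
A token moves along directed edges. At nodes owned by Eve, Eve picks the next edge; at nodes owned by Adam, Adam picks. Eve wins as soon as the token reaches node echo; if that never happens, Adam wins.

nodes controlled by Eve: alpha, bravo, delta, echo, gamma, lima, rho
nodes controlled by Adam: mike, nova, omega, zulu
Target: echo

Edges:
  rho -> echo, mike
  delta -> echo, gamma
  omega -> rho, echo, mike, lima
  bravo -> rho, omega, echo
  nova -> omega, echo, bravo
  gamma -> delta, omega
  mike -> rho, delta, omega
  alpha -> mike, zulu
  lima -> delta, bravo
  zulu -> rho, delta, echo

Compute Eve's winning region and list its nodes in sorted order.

alpha, bravo, delta, echo, gamma, lima, rho, zulu

A0 = {echo}
A1: add {bravo, delta, rho} — rho (Eve) has rho→echo; delta (Eve) has delta→echo; bravo (Eve) has bravo→echo.
A2: add {gamma, lima, zulu} — gamma (Eve) has gamma→delta; lima (Eve) has lima→delta; zulu (Adam): all of {rho, delta, echo} already in.
A3: add {alpha} — alpha (Eve) has alpha→zulu.
A4 = A3; e.g. omega (Adam) can still go to mike. Fixed point.
Eve's winning region = {alpha, bravo, delta, echo, gamma, lima, rho, zulu}.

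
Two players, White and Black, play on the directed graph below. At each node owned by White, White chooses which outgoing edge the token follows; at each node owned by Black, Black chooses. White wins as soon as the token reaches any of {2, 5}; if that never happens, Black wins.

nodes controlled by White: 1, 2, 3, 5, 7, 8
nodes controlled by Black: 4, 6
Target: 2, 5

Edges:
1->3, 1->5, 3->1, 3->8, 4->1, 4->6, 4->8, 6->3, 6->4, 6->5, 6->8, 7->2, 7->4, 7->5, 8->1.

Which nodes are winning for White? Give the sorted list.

1, 2, 3, 5, 7, 8

A0 = {2, 5}
A1: add {1, 7} — 1 (White) has 1→5; 7 (White) has 7→2.
A2: add {3, 8} — 3 (White) has 3→1; 8 (White) has 8→1.
A3 = A2; e.g. 4 (Black) can still go to 6. Fixed point.
White's winning region = {1, 2, 3, 5, 7, 8}.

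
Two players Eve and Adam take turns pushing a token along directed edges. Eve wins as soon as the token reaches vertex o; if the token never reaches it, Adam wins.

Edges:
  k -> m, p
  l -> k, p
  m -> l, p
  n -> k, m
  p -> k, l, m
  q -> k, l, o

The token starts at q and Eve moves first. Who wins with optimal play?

Track states (vertex, player-to-move).
A0 = {(o,Eve), (o,Adam)}
A1: add {(q,Eve)}.
(q,Eve) ∈ A1 ⇒ Eve forces the target.

Eve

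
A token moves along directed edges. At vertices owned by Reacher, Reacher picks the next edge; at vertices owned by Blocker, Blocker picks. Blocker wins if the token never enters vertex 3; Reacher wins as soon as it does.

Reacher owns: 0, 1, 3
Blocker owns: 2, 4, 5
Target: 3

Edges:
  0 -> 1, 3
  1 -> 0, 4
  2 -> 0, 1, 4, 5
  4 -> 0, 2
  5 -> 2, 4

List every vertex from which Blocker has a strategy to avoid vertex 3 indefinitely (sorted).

A0 = {3}
A1: add {0} — 0 (Reacher) has 0→3.
A2: add {1} — 1 (Reacher) has 1→0.
A3 = A2; e.g. 2 (Blocker) can still go to 4. Fixed point.
Reacher's attractor = {0, 1, 3}; Blocker avoids the target exactly from the complement.

2, 4, 5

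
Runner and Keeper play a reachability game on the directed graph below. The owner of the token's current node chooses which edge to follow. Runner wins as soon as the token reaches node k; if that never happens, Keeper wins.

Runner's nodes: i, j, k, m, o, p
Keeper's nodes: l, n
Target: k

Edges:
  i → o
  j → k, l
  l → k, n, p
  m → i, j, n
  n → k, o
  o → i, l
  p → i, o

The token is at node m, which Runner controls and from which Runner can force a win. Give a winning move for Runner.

A0 = {k}
A1: add {j} — j (Runner) has j→k.
A2: add {m} — m (Runner) has m→j.
A3 = A2; e.g. i (Runner) has no edge into A2. Fixed point.
From m, successor j is in the attractor (rank 1); the other successors i, n are not.

j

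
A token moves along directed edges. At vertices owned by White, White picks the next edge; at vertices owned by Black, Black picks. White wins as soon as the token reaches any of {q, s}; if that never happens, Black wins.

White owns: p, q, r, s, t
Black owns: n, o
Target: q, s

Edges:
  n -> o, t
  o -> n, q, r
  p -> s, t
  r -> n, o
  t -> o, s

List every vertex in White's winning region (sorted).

p, q, s, t

A0 = {q, s}
A1: add {p, t} — p (White) has p→s; t (White) has t→s.
A2 = A1; e.g. n (Black) can still go to o. Fixed point.
White's winning region = {p, q, s, t}.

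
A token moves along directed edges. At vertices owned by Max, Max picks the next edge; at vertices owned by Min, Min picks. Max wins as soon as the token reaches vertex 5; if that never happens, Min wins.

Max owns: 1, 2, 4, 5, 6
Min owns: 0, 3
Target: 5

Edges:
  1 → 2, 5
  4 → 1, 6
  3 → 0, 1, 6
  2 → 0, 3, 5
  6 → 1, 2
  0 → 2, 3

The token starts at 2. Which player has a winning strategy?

Max

A0 = {5}
A1: add {1, 2} — 1 (Max) has 1→5; 2 (Max) has 2→5.
2 ∈ A1, so Max can force the target.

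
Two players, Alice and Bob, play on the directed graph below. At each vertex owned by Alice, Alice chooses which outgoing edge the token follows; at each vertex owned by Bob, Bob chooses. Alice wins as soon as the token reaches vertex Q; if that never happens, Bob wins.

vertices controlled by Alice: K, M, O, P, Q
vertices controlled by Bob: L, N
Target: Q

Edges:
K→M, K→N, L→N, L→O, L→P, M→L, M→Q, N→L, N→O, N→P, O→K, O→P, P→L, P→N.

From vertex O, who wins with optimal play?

Alice

A0 = {Q}
A1: add {M} — M (Alice) has M→Q.
A2: add {K} — K (Alice) has K→M.
A3: add {O} — O (Alice) has O→K.
A4 = A3; e.g. L (Bob) can still go to N. Fixed point.
O ∈ A3, so Alice can force the target.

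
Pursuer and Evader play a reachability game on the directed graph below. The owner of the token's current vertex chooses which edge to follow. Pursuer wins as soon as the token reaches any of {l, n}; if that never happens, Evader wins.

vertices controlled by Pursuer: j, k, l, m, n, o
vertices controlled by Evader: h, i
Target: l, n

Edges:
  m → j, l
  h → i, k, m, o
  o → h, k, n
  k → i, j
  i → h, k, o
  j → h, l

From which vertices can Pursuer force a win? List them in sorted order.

j, k, l, m, n, o

A0 = {l, n}
A1: add {j, m, o} — j (Pursuer) has j→l; m (Pursuer) has m→l; o (Pursuer) has o→n.
A2: add {k} — k (Pursuer) has k→j.
A3 = A2; e.g. h (Evader) can still go to i. Fixed point.
Pursuer's winning region = {j, k, l, m, n, o}.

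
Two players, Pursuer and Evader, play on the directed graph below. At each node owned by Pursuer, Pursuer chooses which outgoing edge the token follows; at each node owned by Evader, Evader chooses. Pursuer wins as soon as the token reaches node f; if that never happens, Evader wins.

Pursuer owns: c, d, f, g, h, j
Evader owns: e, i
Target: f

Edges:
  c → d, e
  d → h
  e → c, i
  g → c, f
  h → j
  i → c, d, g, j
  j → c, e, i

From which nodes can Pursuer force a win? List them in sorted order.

f, g

A0 = {f}
A1: add {g} — g (Pursuer) has g→f.
A2 = A1; e.g. c (Pursuer) has no edge into A1. Fixed point.
Pursuer's winning region = {f, g}.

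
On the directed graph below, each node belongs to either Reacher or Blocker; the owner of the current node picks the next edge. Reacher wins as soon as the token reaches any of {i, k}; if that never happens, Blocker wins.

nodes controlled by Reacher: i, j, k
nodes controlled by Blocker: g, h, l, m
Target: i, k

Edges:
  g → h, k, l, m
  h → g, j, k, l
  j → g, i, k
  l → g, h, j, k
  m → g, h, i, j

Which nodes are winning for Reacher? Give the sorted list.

i, j, k

A0 = {i, k}
A1: add {j} — j (Reacher) has j→i.
A2 = A1; e.g. g (Blocker) can still go to h. Fixed point.
Reacher's winning region = {i, j, k}.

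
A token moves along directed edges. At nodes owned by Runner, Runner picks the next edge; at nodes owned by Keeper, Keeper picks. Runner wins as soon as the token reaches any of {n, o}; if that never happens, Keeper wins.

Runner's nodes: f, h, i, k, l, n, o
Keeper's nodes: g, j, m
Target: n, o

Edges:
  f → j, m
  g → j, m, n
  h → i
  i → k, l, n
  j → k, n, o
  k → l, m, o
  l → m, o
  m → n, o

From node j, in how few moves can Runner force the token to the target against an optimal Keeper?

A0 = {n, o}
A1: add {i, k, l, m} — i (Runner) has i→n; k (Runner) has k→o; l (Runner) has l→o; m (Keeper): all of {n, o} already in.
A2: add {f, h, j} — f (Runner) has f→m; h (Runner) has h→i; j (Keeper): all of {k, n, o} already in.
j enters the attractor at level 2, so Runner can force the target in 2 moves from there.

2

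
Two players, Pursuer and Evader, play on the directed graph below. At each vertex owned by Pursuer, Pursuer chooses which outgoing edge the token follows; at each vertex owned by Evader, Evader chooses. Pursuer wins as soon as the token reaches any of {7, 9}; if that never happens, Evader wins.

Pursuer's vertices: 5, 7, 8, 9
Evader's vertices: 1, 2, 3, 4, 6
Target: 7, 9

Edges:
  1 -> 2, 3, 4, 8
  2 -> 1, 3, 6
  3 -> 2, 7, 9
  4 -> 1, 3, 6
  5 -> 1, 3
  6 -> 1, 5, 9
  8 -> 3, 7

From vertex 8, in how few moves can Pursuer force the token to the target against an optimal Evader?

A0 = {7, 9}
A1: add {8} — 8 (Pursuer) has 8→7.
A2 = A1; e.g. 1 (Evader) can still go to 2. Fixed point.
8 enters the attractor at level 1, so Pursuer can force the target in 1 move from there.

1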